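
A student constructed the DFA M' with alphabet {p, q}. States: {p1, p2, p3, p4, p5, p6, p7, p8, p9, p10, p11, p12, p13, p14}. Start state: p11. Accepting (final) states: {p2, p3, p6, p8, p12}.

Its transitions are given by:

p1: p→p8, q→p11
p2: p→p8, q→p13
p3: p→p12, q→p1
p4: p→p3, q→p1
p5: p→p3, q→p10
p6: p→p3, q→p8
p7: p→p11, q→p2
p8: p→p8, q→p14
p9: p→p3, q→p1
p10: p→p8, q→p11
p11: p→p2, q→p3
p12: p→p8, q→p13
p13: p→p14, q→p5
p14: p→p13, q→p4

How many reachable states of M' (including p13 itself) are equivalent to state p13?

States {p6,p7,p9} cannot be reached from the start state, so discard them.
Initial partition by acceptance: {p2,p3,p8,p12} | {p1,p4,p5,p10,p11,p13,p14}.
On input p, block {p1,p4,p5,p10,p11,p13,p14} splits into {p1,p4,p5,p10,p11} and {p13,p14}.
On input q, block {p2,p3,p8,p12} splits into {p2,p8,p12} and {p3}.
Refine {p1,p4,p5,p10,p11} on symbol p: members go to different blocks, giving {p1,p10,p11} and {p4,p5}.
Split {p1,p10,p11} by δ(·,q) → {p1,p10} and {p11}.
The partition is now stable with 6 blocks: {p2,p8,p12} | {p1,p10} | {p13,p14} | {p3} | {p4,p5} | {p11}.
State p13 belongs to the block {p13,p14}, which has 2 states.

2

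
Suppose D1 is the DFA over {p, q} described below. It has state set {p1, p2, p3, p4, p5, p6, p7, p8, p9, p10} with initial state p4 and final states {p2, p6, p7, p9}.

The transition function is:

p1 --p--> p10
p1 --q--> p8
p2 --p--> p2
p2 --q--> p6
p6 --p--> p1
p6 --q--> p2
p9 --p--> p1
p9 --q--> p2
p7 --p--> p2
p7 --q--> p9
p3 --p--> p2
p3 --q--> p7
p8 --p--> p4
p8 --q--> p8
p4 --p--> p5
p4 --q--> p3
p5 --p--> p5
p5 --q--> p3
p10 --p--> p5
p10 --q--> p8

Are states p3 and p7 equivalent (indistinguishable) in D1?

No

Start with accepting vs non-accepting: {p2,p6,p7,p9} | {p1,p3,p4,p5,p8,p10}.
On input p, block {p2,p6,p7,p9} splits into {p2,p7} and {p6,p9}.
On input p, block {p1,p3,p4,p5,p8,p10} splits into {p1,p4,p5,p8,p10} and {p3}.
Refine {p1,p4,p5,p8,p10} on symbol q: members go to different blocks, giving {p1,p8,p10} and {p4,p5}.
On input p, block {p1,p8,p10} splits into {p8,p10} and {p1}.
Stable partition: {p2,p7} | {p8,p10} | {p6,p9} | {p3} | {p4,p5} | {p1} — 6 equivalence classes.
p3 and p7 end up in different blocks, so they are distinguishable. For instance, the string 'ε' is accepted from only p7.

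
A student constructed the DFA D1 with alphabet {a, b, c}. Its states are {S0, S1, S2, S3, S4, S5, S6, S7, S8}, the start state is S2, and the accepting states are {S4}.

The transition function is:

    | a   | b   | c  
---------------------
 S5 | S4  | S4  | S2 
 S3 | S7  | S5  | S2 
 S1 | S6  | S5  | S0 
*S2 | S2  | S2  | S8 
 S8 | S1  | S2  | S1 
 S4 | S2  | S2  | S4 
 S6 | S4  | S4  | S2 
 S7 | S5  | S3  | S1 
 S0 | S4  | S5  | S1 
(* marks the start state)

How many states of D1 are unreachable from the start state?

BFS from S2 reaches {S0, S1, S2, S4, S5, S6, S8}; the 2 state(s) S3, S7 are never visited.

2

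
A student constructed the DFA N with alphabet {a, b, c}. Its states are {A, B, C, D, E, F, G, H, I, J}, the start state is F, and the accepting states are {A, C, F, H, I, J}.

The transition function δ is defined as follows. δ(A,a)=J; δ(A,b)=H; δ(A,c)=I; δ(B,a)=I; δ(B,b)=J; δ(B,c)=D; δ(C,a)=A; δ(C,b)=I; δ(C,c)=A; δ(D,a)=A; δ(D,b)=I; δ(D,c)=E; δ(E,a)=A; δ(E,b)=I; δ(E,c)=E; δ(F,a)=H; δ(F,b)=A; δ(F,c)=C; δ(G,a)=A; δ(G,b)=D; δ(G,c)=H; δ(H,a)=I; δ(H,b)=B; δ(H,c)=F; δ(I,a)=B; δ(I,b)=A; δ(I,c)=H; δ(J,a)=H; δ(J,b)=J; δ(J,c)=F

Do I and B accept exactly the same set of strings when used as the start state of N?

No

Reachable states from the start: {A,B,C,D,E,F,H,I,J}. Unreachable: {G} — drop them.
Initial partition by acceptance: {A,C,F,H,I,J} | {B,D,E}.
Split {A,C,F,H,I,J} by δ(·,a) → {A,C,F,H,J} and {I}.
Split {A,C,F,H,J} by δ(·,a) → {A,C,F,J} and {H}.
Split {A,C,F,J} by δ(·,a) → {A,C} and {F,J}.
Refine {A,C} on symbol a: members go to different blocks, giving {A} and {C}.
Split {B,D,E} by δ(·,a) → {D,E} and {B}.
Refine {F,J} on symbol b: members go to different blocks, giving {F} and {J}.
No further refinement is possible. Final partition (8 blocks): {A} | {D,E} | {I} | {H} | {F} | {C} | {B} | {J}.
I and B end up in different blocks, so they are distinguishable. For instance, the string 'ε' is accepted from only I.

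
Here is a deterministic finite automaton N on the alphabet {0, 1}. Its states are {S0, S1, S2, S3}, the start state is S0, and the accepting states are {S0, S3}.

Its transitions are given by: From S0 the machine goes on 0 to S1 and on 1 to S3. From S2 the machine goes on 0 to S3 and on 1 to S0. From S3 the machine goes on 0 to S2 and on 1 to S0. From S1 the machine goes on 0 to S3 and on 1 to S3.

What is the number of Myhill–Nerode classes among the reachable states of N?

2

Every state is reachable, so we keep all 4.
Initial partition by acceptance: {S0,S3} | {S1,S2}.
Stable partition: {S0,S3} | {S1,S2} — 2 equivalence classes.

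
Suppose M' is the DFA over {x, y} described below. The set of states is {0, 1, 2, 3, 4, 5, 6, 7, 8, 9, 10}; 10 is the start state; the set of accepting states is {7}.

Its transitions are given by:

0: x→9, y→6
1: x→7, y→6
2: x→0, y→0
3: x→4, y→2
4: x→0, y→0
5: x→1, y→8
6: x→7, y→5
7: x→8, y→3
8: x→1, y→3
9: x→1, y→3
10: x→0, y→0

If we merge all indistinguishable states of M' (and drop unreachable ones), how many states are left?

8

All states are reachable from the start state.
Start with accepting vs non-accepting: {7} | {0,1,2,3,4,5,6,8,9,10}.
Refine {0,1,2,3,4,5,6,8,9,10} on symbol x: members go to different blocks, giving {0,2,3,4,5,8,9,10} and {1,6}.
Refine {0,2,3,4,5,8,9,10} on symbol x: members go to different blocks, giving {0,2,3,4,10} and {5,8,9}.
On input x, block {0,2,3,4,10} splits into {2,3,4,10} and {0}.
Refine {2,3,4,10} on symbol x: members go to different blocks, giving {2,4,10} and {3}.
On input y, block {1,6} splits into {1} and {6}.
On input y, block {5,8,9} splits into {8,9} and {5}.
No further refinement is possible. Final partition (8 blocks): {7} | {2,4,10} | {1} | {8,9} | {0} | {3} | {6} | {5}.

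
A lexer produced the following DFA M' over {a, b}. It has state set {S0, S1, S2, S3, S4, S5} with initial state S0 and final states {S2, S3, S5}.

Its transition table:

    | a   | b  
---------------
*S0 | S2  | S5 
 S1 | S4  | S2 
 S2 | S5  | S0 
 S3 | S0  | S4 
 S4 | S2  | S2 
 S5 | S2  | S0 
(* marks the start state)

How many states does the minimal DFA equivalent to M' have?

States {S1,S3,S4} cannot be reached from the start state, so discard them.
Start with accepting vs non-accepting: {S2,S5} | {S0}.
The partition is now stable with 2 blocks: {S2,S5} | {S0}.

2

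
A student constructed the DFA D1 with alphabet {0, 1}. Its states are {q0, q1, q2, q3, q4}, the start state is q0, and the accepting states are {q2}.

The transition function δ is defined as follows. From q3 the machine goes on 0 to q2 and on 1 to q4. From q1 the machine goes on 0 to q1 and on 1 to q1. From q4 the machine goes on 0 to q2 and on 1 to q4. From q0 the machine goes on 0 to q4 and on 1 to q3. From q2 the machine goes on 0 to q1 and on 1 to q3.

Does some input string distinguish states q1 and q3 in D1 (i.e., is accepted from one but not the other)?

Every state is reachable, so we keep all 5.
P0 = {q2} | {q0,q1,q3,q4}.
On input 0, block {q0,q1,q3,q4} splits into {q0,q1} and {q3,q4}.
Refine {q0,q1} on symbol 0: members go to different blocks, giving {q0} and {q1}.
The partition is now stable with 4 blocks: {q2} | {q0} | {q3,q4} | {q1}.
q1 and q3 end up in different blocks, so they are distinguishable. For instance, the string '0' is accepted from only q3.

Yes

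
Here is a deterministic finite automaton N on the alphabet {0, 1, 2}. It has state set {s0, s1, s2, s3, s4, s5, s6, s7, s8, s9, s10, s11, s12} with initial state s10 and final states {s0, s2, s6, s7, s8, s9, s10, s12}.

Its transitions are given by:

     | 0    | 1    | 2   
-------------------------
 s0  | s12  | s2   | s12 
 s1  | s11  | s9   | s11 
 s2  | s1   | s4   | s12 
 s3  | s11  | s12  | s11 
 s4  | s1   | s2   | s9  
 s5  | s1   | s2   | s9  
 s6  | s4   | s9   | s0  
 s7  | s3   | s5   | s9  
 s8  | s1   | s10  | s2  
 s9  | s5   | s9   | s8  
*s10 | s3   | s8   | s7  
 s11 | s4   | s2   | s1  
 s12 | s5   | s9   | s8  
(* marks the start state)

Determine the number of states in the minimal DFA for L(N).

States {s0,s6} cannot be reached from the start state, so discard them.
Initial partition by acceptance: {s2,s7,s8,s9,s10,s12} | {s1,s3,s4,s5,s11}.
Split {s2,s7,s8,s9,s10,s12} by δ(·,1) → {s8,s9,s10,s12} and {s2,s7}.
Split {s8,s9,s10,s12} by δ(·,2) → {s8,s10} and {s9,s12}.
Refine {s1,s3,s4,s5,s11} on symbol 1: members go to different blocks, giving {s4,s5,s11} and {s1,s3}.
Refine {s4,s5,s11} on symbol 0: members go to different blocks, giving {s4,s5} and {s11}.
The partition is now stable with 6 blocks: {s8,s10} | {s4,s5} | {s2,s7} | {s9,s12} | {s1,s3} | {s11}.

6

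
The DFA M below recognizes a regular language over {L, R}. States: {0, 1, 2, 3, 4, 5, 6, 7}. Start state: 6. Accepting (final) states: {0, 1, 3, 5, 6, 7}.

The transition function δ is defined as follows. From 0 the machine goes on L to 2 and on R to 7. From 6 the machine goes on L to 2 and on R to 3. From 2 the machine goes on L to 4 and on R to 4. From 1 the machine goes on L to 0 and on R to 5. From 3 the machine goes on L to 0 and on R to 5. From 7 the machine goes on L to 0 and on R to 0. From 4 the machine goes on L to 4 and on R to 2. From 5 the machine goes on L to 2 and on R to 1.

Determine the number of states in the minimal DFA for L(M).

3

Every state is reachable, so we keep all 8.
P0 = {0,1,3,5,6,7} | {2,4}.
On input L, block {0,1,3,5,6,7} splits into {0,5,6} and {1,3,7}.
No further refinement is possible. Final partition (3 blocks): {0,5,6} | {2,4} | {1,3,7}.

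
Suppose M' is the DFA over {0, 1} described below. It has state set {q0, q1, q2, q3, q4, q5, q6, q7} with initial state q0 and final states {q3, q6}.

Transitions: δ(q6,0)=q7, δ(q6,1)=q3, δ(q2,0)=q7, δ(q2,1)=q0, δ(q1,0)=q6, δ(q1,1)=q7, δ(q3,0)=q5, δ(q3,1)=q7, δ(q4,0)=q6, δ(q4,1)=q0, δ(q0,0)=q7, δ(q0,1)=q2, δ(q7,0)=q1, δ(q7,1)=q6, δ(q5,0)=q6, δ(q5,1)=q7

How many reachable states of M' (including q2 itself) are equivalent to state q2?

2

First remove the unreachable states {q4}; 7 states remain.
P0 = {q3,q6} | {q0,q1,q2,q5,q7}.
Split {q3,q6} by δ(·,1) → {q3} and {q6}.
Refine {q0,q1,q2,q5,q7} on symbol 0: members go to different blocks, giving {q0,q2,q7} and {q1,q5}.
Refine {q0,q2,q7} on symbol 0: members go to different blocks, giving {q0,q2} and {q7}.
Stable partition: {q3} | {q0,q2} | {q6} | {q1,q5} | {q7} — 5 equivalence classes.
State q2 belongs to the block {q0,q2}, which has 2 states.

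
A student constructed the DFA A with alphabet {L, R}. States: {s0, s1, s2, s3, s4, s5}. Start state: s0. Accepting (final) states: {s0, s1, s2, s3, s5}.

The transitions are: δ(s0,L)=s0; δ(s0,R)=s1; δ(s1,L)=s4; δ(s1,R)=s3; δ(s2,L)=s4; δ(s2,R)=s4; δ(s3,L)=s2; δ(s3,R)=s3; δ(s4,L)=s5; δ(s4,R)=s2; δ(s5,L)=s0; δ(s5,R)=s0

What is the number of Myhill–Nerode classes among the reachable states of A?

Every state is reachable, so we keep all 6.
P0 = {s0,s1,s2,s3,s5} | {s4}.
Split {s0,s1,s2,s3,s5} by δ(·,L) → {s0,s3,s5} and {s1,s2}.
Split {s0,s3,s5} by δ(·,L) → {s0,s5} and {s3}.
On input R, block {s0,s5} splits into {s0} and {s5}.
Refine {s1,s2} on symbol R: members go to different blocks, giving {s1} and {s2}.
The partition is now stable with 6 blocks: {s0} | {s4} | {s1} | {s3} | {s5} | {s2}.

6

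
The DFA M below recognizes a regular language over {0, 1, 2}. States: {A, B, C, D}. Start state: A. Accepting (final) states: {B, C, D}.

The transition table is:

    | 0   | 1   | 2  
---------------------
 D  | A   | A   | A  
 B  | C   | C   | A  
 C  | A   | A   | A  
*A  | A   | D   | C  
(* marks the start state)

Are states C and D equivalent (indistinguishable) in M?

Yes

First remove the unreachable states {B}; 3 states remain.
P0 = {C,D} | {A}.
The partition is now stable with 2 blocks: {C,D} | {A}.
C and D lie in the same block of the stable partition, so they are equivalent — no string distinguishes them.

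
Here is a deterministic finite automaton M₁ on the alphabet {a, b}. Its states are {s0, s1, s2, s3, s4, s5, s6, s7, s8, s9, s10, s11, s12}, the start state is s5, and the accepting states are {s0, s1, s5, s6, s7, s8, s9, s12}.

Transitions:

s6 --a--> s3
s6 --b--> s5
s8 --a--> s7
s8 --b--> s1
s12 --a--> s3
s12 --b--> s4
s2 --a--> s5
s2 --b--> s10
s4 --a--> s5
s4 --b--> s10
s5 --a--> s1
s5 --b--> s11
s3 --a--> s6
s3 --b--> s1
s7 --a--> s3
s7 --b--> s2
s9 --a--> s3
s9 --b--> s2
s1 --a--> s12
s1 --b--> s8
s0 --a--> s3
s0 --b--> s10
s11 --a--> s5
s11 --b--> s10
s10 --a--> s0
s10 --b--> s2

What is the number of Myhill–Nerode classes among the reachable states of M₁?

States {s9} cannot be reached from the start state, so discard them.
Start with accepting vs non-accepting: {s0,s1,s5,s6,s7,s8,s12} | {s2,s3,s4,s10,s11}.
Refine {s0,s1,s5,s6,s7,s8,s12} on symbol a: members go to different blocks, giving {s0,s6,s7,s12} and {s1,s5,s8}.
Refine {s0,s6,s7,s12} on symbol b: members go to different blocks, giving {s0,s7,s12} and {s6}.
Refine {s2,s3,s4,s10,s11} on symbol a: members go to different blocks, giving {s2,s4,s11} and {s3} and {s10}.
Refine {s0,s7,s12} on symbol b: members go to different blocks, giving {s7,s12} and {s0}.
On input a, block {s1,s5,s8} splits into {s1,s8} and {s5}.
No further refinement is possible. Final partition (8 blocks): {s7,s12} | {s2,s4,s11} | {s1,s8} | {s6} | {s3} | {s10} | {s0} | {s5}.

8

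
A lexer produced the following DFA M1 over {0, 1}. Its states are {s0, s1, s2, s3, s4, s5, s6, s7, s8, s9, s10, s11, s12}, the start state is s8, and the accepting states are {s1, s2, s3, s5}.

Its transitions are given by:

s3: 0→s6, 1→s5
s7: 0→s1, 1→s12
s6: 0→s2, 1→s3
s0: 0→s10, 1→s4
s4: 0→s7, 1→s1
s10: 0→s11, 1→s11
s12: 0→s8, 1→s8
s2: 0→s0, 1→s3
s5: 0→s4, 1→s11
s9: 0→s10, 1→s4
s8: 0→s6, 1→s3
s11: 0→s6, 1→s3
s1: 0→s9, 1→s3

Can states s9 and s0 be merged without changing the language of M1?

Initial partition by acceptance: {s1,s2,s3,s5} | {s0,s4,s6,s7,s8,s9,s10,s11,s12}.
On input 1, block {s1,s2,s3,s5} splits into {s1,s2,s3} and {s5}.
Refine {s1,s2,s3} on symbol 1: members go to different blocks, giving {s1,s2} and {s3}.
On input 0, block {s0,s4,s6,s7,s8,s9,s10,s11,s12} splits into {s0,s4,s8,s9,s10,s11,s12} and {s6,s7}.
Refine {s0,s4,s8,s9,s10,s11,s12} on symbol 0: members go to different blocks, giving {s0,s9,s10,s12} and {s4,s8,s11}.
Refine {s0,s9,s10,s12} on symbol 0: members go to different blocks, giving {s0,s9} and {s10,s12}.
Split {s6,s7} by δ(·,1) → {s6} and {s7}.
Refine {s4,s8,s11} on symbol 0: members go to different blocks, giving {s8,s11} and {s4}.
No further refinement is possible. Final partition (9 blocks): {s1,s2} | {s0,s9} | {s5} | {s3} | {s6} | {s8,s11} | {s10,s12} | {s7} | {s4}.
s9 and s0 lie in the same block of the stable partition, so they are equivalent — no string distinguishes them.

Yes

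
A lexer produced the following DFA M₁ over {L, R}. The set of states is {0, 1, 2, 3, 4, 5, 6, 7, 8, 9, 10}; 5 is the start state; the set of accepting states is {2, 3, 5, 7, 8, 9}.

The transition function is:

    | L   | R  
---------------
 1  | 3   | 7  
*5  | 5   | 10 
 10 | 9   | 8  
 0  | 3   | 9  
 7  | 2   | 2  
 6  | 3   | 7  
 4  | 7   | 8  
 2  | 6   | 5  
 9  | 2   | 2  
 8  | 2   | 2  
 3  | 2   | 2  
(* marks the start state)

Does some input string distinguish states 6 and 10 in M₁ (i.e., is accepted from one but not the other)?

Reachable states from the start: {2,3,5,6,7,8,9,10}. Unreachable: {0,1,4} — drop them.
Initial partition by acceptance: {2,3,5,7,8,9} | {6,10}.
Split {2,3,5,7,8,9} by δ(·,L) → {3,5,7,8,9} and {2}.
On input L, block {3,5,7,8,9} splits into {3,7,8,9} and {5}.
Stable partition: {3,7,8,9} | {6,10} | {2} | {5} — 4 equivalence classes.
6 and 10 lie in the same block of the stable partition, so they are equivalent — no string distinguishes them.

No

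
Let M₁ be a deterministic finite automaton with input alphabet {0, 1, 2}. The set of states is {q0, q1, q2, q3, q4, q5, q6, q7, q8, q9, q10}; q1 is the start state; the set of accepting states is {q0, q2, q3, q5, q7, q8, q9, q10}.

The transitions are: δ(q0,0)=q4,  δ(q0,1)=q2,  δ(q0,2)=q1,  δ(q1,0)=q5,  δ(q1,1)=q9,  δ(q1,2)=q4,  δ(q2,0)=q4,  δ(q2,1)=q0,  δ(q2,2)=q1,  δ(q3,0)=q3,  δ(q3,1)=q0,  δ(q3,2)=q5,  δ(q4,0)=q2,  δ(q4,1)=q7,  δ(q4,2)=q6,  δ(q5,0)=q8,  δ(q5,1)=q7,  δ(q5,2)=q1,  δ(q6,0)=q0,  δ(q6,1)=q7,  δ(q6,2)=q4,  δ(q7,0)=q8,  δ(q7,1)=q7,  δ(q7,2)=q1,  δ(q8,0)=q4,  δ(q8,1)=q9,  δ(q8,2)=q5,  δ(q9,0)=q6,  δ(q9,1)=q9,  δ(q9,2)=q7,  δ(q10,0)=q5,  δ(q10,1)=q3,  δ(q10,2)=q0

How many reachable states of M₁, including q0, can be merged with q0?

Reachable states from the start: {q0,q1,q2,q4,q5,q6,q7,q8,q9}. Unreachable: {q3,q10} — drop them.
P0 = {q0,q2,q5,q7,q8,q9} | {q1,q4,q6}.
On input 0, block {q0,q2,q5,q7,q8,q9} splits into {q0,q2,q8,q9} and {q5,q7}.
Refine {q0,q2,q8,q9} on symbol 2: members go to different blocks, giving {q0,q2} and {q8,q9}.
On input 0, block {q1,q4,q6} splits into {q4,q6} and {q1}.
No further refinement is possible. Final partition (5 blocks): {q0,q2} | {q4,q6} | {q5,q7} | {q8,q9} | {q1}.
The equivalence class containing q0 is {q0,q2}, of size 2.

2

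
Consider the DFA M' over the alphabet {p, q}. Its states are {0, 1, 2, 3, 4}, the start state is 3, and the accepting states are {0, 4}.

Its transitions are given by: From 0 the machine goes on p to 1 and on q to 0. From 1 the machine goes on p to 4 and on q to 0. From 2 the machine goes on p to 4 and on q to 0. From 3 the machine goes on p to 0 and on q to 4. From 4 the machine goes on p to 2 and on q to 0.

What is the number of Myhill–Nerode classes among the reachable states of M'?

Initial partition by acceptance: {0,4} | {1,2,3}.
Stable partition: {0,4} | {1,2,3} — 2 equivalence classes.

2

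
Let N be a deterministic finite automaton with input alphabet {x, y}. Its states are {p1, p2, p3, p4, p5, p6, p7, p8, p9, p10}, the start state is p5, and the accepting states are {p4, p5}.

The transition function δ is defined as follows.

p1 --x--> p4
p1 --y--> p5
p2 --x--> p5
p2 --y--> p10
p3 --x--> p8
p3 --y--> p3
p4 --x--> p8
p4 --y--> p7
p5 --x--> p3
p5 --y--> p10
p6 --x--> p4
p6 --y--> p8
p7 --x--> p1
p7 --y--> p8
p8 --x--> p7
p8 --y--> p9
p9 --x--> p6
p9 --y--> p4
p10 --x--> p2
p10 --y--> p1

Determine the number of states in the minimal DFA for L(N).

10

All states are reachable from the start state.
Start with accepting vs non-accepting: {p4,p5} | {p1,p2,p3,p6,p7,p8,p9,p10}.
Refine {p1,p2,p3,p6,p7,p8,p9,p10} on symbol x: members go to different blocks, giving {p3,p7,p8,p9,p10} and {p1,p2,p6}.
Refine {p3,p7,p8,p9,p10} on symbol x: members go to different blocks, giving {p7,p9,p10} and {p3,p8}.
Refine {p7,p9,p10} on symbol y: members go to different blocks, giving {p7} and {p9} and {p10}.
Refine {p4,p5} on symbol y: members go to different blocks, giving {p4} and {p5}.
On input x, block {p1,p2,p6} splits into {p1,p6} and {p2}.
On input y, block {p1,p6} splits into {p1} and {p6}.
Split {p3,p8} by δ(·,x) → {p3} and {p8}.
No further refinement is possible. Final partition (10 blocks): {p4} | {p7} | {p1} | {p3} | {p9} | {p10} | {p5} | {p2} | {p6} | {p8}.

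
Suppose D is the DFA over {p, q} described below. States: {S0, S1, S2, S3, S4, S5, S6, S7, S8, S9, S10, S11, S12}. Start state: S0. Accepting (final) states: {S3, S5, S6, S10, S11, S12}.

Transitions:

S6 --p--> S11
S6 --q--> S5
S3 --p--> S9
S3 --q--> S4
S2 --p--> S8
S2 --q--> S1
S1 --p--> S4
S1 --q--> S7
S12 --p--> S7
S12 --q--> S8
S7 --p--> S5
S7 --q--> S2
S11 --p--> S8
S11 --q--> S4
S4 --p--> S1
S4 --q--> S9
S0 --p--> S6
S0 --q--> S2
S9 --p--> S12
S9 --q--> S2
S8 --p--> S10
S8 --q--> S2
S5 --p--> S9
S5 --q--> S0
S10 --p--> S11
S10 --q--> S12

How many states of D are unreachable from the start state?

1

BFS from S0 reaches {S0, S1, S2, S4, S5, S6, S7, S8, S9, S10, S11, S12}; the 1 state(s) S3 are never visited.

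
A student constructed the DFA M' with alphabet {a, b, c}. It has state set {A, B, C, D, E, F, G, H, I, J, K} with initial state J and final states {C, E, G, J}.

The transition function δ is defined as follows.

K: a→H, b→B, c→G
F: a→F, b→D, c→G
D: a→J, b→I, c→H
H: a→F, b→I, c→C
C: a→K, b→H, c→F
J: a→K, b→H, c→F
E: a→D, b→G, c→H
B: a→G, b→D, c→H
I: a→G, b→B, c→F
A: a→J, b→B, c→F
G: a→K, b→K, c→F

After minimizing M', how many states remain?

3

States {A,E} cannot be reached from the start state, so discard them.
Start with accepting vs non-accepting: {C,G,J} | {B,D,F,H,I,K}.
Split {B,D,F,H,I,K} by δ(·,a) → {B,D,I} and {F,H,K}.
Stable partition: {C,G,J} | {B,D,I} | {F,H,K} — 3 equivalence classes.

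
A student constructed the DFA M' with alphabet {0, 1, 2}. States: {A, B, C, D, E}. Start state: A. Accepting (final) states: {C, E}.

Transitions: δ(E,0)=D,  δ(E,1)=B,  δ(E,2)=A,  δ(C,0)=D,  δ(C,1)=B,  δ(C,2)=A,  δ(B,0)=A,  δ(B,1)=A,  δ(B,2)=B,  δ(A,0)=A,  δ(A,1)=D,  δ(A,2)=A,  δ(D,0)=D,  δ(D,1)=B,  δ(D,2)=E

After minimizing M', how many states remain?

4

First remove the unreachable states {C}; 4 states remain.
Initial partition by acceptance: {E} | {A,B,D}.
Split {A,B,D} by δ(·,2) → {A,B} and {D}.
Split {A,B} by δ(·,1) → {A} and {B}.
Stable partition: {E} | {A} | {D} | {B} — 4 equivalence classes.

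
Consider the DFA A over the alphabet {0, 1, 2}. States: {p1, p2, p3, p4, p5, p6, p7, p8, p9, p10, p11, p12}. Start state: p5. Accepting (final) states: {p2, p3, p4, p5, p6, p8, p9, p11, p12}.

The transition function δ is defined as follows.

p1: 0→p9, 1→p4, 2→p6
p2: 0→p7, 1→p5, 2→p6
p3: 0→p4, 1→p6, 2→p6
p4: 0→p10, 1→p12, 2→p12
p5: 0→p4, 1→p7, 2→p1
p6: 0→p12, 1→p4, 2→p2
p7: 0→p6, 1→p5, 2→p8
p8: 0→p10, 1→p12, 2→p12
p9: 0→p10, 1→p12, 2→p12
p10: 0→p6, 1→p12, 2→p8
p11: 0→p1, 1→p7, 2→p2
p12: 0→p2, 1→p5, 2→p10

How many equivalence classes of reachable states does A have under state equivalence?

8

First remove the unreachable states {p3,p11}; 10 states remain.
P0 = {p2,p4,p5,p6,p8,p9,p12} | {p1,p7,p10}.
Refine {p2,p4,p5,p6,p8,p9,p12} on symbol 0: members go to different blocks, giving {p2,p4,p8,p9} and {p5,p6,p12}.
Refine {p1,p7,p10} on symbol 0: members go to different blocks, giving {p7,p10} and {p1}.
Split {p5,p6,p12} by δ(·,0) → {p5,p12} and {p6}.
Split {p2,p4,p8,p9} by δ(·,2) → {p4,p8,p9} and {p2}.
Split {p5,p12} by δ(·,0) → {p5} and {p12}.
On input 1, block {p7,p10} splits into {p7} and {p10}.
The partition is now stable with 8 blocks: {p4,p8,p9} | {p7} | {p5} | {p1} | {p6} | {p2} | {p12} | {p10}.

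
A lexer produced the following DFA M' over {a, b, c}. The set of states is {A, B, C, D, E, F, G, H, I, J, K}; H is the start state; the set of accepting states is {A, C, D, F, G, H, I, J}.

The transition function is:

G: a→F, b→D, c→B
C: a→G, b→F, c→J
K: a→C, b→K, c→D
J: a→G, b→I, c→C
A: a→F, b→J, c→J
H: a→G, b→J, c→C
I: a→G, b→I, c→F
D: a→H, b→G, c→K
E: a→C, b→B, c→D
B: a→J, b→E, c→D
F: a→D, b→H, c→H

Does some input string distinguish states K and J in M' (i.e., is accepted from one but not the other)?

First remove the unreachable states {A}; 10 states remain.
P0 = {C,D,F,G,H,I,J} | {B,E,K}.
Refine {C,D,F,G,H,I,J} on symbol c: members go to different blocks, giving {C,F,H,I,J} and {D,G}.
Stable partition: {C,F,H,I,J} | {B,E,K} | {D,G} — 3 equivalence classes.
K and J end up in different blocks, so they are distinguishable. For instance, the string 'ε' is accepted from only J.

Yes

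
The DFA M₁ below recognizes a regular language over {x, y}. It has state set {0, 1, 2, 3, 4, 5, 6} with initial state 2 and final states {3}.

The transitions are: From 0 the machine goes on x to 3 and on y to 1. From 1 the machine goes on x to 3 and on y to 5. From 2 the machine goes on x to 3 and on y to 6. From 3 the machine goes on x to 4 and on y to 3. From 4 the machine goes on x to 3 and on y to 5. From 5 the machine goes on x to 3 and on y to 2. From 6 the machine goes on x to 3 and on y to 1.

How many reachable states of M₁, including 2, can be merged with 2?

5

Reachable states from the start: {1,2,3,4,5,6}. Unreachable: {0} — drop them.
Initial partition by acceptance: {3} | {1,2,4,5,6}.
No further refinement is possible. Final partition (2 blocks): {3} | {1,2,4,5,6}.
State 2 belongs to the block {1,2,4,5,6}, which has 5 states.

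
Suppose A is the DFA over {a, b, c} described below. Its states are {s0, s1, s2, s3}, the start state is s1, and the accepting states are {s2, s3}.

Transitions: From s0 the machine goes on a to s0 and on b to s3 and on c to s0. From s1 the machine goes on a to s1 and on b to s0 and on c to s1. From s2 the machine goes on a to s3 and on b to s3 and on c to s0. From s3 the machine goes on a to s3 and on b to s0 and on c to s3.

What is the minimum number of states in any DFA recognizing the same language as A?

States {s2} cannot be reached from the start state, so discard them.
P0 = {s3} | {s0,s1}.
Split {s0,s1} by δ(·,b) → {s0} and {s1}.
Stable partition: {s3} | {s0} | {s1} — 3 equivalence classes.

3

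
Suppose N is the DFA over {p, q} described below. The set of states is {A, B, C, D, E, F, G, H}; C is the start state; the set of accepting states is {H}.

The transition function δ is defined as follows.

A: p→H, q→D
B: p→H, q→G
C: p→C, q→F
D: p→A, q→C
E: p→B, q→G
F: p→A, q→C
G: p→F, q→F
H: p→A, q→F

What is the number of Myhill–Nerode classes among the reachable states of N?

4

Reachable states from the start: {A,C,D,F,H}. Unreachable: {B,E,G} — drop them.
Start with accepting vs non-accepting: {H} | {A,C,D,F}.
Refine {A,C,D,F} on symbol p: members go to different blocks, giving {C,D,F} and {A}.
On input p, block {C,D,F} splits into {D,F} and {C}.
No further refinement is possible. Final partition (4 blocks): {H} | {D,F} | {A} | {C}.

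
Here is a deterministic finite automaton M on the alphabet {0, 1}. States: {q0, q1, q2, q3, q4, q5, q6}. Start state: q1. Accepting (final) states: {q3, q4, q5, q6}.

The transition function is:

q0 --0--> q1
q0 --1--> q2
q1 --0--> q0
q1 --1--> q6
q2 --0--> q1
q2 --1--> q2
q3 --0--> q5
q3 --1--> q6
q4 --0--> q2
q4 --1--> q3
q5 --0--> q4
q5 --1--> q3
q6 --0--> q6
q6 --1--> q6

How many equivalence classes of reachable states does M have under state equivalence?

States {q3,q4,q5} cannot be reached from the start state, so discard them.
Start with accepting vs non-accepting: {q6} | {q0,q1,q2}.
Split {q0,q1,q2} by δ(·,1) → {q0,q2} and {q1}.
The partition is now stable with 3 blocks: {q6} | {q0,q2} | {q1}.

3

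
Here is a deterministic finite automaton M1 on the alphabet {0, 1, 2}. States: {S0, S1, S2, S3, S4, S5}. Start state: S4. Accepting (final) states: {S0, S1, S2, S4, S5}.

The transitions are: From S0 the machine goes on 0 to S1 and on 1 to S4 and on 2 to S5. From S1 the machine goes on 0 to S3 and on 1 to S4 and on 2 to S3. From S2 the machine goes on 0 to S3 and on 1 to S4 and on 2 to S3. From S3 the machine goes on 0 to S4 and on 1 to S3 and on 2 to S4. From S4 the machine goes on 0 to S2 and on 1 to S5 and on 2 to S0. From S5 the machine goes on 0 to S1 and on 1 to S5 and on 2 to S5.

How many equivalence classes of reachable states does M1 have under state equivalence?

3

All states are reachable from the start state.
Start with accepting vs non-accepting: {S0,S1,S2,S4,S5} | {S3}.
Split {S0,S1,S2,S4,S5} by δ(·,0) → {S0,S4,S5} and {S1,S2}.
The partition is now stable with 3 blocks: {S0,S4,S5} | {S3} | {S1,S2}.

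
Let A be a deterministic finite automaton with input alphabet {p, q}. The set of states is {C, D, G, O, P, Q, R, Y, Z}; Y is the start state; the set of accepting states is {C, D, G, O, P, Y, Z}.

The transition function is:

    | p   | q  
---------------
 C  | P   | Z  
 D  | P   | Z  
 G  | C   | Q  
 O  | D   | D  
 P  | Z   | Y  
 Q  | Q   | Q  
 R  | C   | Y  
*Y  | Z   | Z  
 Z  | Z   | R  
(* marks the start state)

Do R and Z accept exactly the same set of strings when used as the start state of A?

Reachable states from the start: {C,P,R,Y,Z}. Unreachable: {D,G,O,Q} — drop them.
Initial partition by acceptance: {C,P,Y,Z} | {R}.
Refine {C,P,Y,Z} on symbol q: members go to different blocks, giving {C,P,Y} and {Z}.
Split {C,P,Y} by δ(·,p) → {P,Y} and {C}.
Split {P,Y} by δ(·,q) → {Y} and {P}.
No further refinement is possible. Final partition (5 blocks): {Y} | {R} | {Z} | {C} | {P}.
R and Z end up in different blocks, so they are distinguishable. For instance, the string 'ε' is accepted from only Z.

No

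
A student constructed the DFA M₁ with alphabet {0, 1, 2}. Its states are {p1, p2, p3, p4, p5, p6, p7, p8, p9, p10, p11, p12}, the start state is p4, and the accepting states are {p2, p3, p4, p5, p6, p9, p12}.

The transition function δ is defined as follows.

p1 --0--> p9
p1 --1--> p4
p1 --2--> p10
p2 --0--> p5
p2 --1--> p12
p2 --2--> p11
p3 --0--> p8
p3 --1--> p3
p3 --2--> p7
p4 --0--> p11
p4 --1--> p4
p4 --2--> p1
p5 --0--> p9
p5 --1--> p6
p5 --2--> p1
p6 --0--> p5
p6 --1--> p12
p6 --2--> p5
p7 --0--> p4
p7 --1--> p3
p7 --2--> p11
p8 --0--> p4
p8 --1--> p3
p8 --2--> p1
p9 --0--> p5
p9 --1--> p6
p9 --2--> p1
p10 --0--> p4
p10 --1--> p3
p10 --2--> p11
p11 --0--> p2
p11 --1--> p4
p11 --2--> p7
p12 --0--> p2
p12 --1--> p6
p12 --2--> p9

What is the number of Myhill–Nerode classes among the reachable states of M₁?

6

Every state is reachable, so we keep all 12.
P0 = {p2,p3,p4,p5,p6,p9,p12} | {p1,p7,p8,p10,p11}.
Refine {p2,p3,p4,p5,p6,p9,p12} on symbol 0: members go to different blocks, giving {p2,p5,p6,p9,p12} and {p3,p4}.
Split {p2,p5,p6,p9,p12} by δ(·,2) → {p2,p5,p9} and {p6,p12}.
Refine {p1,p7,p8,p10,p11} on symbol 0: members go to different blocks, giving {p7,p8,p10} and {p1,p11}.
On input 0, block {p3,p4} splits into {p3} and {p4}.
Stable partition: {p2,p5,p9} | {p7,p8,p10} | {p3} | {p6,p12} | {p1,p11} | {p4} — 6 equivalence classes.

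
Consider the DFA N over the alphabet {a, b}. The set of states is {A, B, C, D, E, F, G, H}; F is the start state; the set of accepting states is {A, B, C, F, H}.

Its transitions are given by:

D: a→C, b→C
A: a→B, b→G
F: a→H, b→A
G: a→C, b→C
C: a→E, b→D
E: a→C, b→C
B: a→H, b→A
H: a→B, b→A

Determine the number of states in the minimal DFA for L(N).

4

Initial partition by acceptance: {A,B,C,F,H} | {D,E,G}.
Refine {A,B,C,F,H} on symbol a: members go to different blocks, giving {A,B,F,H} and {C}.
Split {A,B,F,H} by δ(·,b) → {B,F,H} and {A}.
Stable partition: {B,F,H} | {D,E,G} | {C} | {A} — 4 equivalence classes.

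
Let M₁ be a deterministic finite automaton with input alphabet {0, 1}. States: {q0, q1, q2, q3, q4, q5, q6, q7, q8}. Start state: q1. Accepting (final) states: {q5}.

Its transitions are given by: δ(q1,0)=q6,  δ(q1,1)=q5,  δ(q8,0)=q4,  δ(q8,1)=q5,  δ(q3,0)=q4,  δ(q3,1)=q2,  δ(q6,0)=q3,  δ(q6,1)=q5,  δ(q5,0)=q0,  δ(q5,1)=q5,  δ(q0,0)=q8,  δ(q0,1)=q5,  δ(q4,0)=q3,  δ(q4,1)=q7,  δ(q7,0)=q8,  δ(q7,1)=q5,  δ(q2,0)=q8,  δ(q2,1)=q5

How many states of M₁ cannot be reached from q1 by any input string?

Every one of the 9 states is reachable from q1.

0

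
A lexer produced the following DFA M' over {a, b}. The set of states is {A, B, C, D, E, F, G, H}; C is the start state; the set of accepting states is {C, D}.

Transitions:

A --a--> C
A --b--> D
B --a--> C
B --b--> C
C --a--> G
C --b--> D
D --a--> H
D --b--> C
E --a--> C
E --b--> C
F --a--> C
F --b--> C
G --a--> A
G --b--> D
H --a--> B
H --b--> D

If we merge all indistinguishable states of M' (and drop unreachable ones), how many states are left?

First remove the unreachable states {E,F}; 6 states remain.
Initial partition by acceptance: {C,D} | {A,B,G,H}.
Split {A,B,G,H} by δ(·,a) → {A,B} and {G,H}.
Stable partition: {C,D} | {A,B} | {G,H} — 3 equivalence classes.

3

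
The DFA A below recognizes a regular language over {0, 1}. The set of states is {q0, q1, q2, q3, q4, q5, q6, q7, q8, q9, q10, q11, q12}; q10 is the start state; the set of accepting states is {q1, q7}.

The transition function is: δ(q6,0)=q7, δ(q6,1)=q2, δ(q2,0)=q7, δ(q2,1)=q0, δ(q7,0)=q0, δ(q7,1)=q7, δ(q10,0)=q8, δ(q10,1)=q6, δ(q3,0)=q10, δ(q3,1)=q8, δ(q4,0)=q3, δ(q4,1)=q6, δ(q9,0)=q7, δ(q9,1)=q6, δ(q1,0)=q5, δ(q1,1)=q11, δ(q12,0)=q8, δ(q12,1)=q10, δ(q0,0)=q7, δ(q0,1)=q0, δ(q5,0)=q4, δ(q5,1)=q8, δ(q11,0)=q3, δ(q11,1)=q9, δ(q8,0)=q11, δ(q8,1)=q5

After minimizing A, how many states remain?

Reachable states from the start: {q0,q2,q3,q4,q5,q6,q7,q8,q9,q10,q11}. Unreachable: {q1,q12} — drop them.
Start with accepting vs non-accepting: {q7} | {q0,q2,q3,q4,q5,q6,q8,q9,q10,q11}.
Refine {q0,q2,q3,q4,q5,q6,q8,q9,q10,q11} on symbol 0: members go to different blocks, giving {q3,q4,q5,q8,q10,q11} and {q0,q2,q6,q9}.
Refine {q3,q4,q5,q8,q10,q11} on symbol 1: members go to different blocks, giving {q3,q5,q8} and {q4,q10,q11}.
Stable partition: {q7} | {q3,q5,q8} | {q0,q2,q6,q9} | {q4,q10,q11} — 4 equivalence classes.

4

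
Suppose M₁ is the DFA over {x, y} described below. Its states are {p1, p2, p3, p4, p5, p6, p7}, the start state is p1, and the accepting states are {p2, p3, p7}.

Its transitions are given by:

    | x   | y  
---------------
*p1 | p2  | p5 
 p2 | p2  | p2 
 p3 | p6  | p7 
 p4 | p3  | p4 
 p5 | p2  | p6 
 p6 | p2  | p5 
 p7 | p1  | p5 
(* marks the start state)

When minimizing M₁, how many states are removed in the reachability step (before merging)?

3

BFS from p1 reaches {p1, p2, p5, p6}; the 3 state(s) p3, p4, p7 are never visited.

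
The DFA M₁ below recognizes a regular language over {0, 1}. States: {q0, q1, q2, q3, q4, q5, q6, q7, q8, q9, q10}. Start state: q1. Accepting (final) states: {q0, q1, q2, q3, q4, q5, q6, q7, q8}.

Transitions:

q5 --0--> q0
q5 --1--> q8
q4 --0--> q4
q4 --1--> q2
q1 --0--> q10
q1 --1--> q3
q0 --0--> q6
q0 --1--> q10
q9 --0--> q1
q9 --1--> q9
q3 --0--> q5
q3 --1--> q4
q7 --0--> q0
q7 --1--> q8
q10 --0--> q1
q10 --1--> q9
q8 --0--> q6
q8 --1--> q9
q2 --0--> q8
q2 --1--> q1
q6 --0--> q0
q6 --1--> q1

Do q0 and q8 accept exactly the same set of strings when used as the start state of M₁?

Reachable states from the start: {q0,q1,q2,q3,q4,q5,q6,q8,q9,q10}. Unreachable: {q7} — drop them.
Initial partition by acceptance: {q0,q1,q2,q3,q4,q5,q6,q8} | {q9,q10}.
On input 0, block {q0,q1,q2,q3,q4,q5,q6,q8} splits into {q0,q2,q3,q4,q5,q6,q8} and {q1}.
On input 1, block {q0,q2,q3,q4,q5,q6,q8} splits into {q3,q4,q5} and {q0,q8} and {q2,q6}.
Refine {q3,q4,q5} on symbol 0: members go to different blocks, giving {q3,q4} and {q5}.
Split {q3,q4} by δ(·,0) → {q3} and {q4}.
Stable partition: {q3} | {q9,q10} | {q1} | {q0,q8} | {q2,q6} | {q5} | {q4} — 7 equivalence classes.
q0 and q8 lie in the same block of the stable partition, so they are equivalent — no string distinguishes them.

Yes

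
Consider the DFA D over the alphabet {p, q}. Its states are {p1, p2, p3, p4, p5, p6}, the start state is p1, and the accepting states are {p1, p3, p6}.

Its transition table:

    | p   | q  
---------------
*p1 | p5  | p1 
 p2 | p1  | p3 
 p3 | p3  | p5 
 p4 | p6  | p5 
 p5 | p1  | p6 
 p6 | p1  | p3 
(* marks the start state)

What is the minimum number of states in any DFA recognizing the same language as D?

Reachable states from the start: {p1,p3,p5,p6}. Unreachable: {p2,p4} — drop them.
P0 = {p1,p3,p6} | {p5}.
Refine {p1,p3,p6} on symbol p: members go to different blocks, giving {p3,p6} and {p1}.
Refine {p3,p6} on symbol p: members go to different blocks, giving {p3} and {p6}.
Stable partition: {p3} | {p5} | {p1} | {p6} — 4 equivalence classes.

4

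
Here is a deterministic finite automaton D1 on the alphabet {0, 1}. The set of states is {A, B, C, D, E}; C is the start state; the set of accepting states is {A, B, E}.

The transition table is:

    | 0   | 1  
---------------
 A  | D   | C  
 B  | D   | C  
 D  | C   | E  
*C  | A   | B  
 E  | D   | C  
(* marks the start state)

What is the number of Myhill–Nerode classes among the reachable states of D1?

P0 = {A,B,E} | {C,D}.
Split {C,D} by δ(·,0) → {C} and {D}.
No further refinement is possible. Final partition (3 blocks): {A,B,E} | {C} | {D}.

3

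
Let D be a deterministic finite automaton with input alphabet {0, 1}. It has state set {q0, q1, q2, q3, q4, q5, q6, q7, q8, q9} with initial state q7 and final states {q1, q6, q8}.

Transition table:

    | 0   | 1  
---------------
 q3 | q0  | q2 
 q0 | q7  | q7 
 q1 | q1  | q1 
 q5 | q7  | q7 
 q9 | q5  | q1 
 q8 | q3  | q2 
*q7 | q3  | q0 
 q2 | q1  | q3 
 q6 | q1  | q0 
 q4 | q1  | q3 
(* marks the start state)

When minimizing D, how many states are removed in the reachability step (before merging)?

Starting at q7 and following transitions, the reachable set is {q0, q1, q2, q3, q7}. That leaves q4, q5, q6, q8, q9 unreachable — 5 in total.

5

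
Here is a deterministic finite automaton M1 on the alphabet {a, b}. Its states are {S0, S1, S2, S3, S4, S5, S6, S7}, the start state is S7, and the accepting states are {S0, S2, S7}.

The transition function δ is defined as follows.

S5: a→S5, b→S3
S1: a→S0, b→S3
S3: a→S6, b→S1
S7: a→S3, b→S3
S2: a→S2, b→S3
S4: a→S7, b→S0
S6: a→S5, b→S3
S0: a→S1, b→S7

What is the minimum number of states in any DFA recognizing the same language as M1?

5

Reachable states from the start: {S0,S1,S3,S5,S6,S7}. Unreachable: {S2,S4} — drop them.
Start with accepting vs non-accepting: {S0,S7} | {S1,S3,S5,S6}.
Refine {S0,S7} on symbol b: members go to different blocks, giving {S0} and {S7}.
Split {S1,S3,S5,S6} by δ(·,a) → {S3,S5,S6} and {S1}.
On input b, block {S3,S5,S6} splits into {S5,S6} and {S3}.
No further refinement is possible. Final partition (5 blocks): {S0} | {S5,S6} | {S7} | {S1} | {S3}.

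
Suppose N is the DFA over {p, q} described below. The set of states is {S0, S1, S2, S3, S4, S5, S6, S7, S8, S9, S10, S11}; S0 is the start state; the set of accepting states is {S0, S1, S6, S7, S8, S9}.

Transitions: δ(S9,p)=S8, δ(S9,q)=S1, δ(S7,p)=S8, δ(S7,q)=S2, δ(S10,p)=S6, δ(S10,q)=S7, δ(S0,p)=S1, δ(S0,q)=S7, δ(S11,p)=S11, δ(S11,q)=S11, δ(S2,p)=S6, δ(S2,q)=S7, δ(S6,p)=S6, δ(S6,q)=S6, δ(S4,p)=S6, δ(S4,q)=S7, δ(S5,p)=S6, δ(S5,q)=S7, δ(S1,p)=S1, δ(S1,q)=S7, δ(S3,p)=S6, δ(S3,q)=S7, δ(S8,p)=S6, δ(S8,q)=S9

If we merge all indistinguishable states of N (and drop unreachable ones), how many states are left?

6

Reachable states from the start: {S0,S1,S2,S6,S7,S8,S9}. Unreachable: {S3,S4,S5,S10,S11} — drop them.
Initial partition by acceptance: {S0,S1,S6,S7,S8,S9} | {S2}.
On input q, block {S0,S1,S6,S7,S8,S9} splits into {S0,S1,S6,S8,S9} and {S7}.
Split {S0,S1,S6,S8,S9} by δ(·,q) → {S6,S8,S9} and {S0,S1}.
Refine {S6,S8,S9} on symbol q: members go to different blocks, giving {S6,S8} and {S9}.
Split {S6,S8} by δ(·,q) → {S6} and {S8}.
No further refinement is possible. Final partition (6 blocks): {S6} | {S2} | {S7} | {S0,S1} | {S9} | {S8}.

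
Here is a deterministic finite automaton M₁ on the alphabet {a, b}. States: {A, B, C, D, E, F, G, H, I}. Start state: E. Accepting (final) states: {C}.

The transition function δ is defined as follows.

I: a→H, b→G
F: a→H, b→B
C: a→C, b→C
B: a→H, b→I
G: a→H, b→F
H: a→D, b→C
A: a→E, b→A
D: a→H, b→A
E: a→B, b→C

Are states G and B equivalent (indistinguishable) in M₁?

All states are reachable from the start state.
Start with accepting vs non-accepting: {C} | {A,B,D,E,F,G,H,I}.
On input b, block {A,B,D,E,F,G,H,I} splits into {A,B,D,F,G,I} and {E,H}.
The partition is now stable with 3 blocks: {C} | {A,B,D,F,G,I} | {E,H}.
G and B lie in the same block of the stable partition, so they are equivalent — no string distinguishes them.

Yes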